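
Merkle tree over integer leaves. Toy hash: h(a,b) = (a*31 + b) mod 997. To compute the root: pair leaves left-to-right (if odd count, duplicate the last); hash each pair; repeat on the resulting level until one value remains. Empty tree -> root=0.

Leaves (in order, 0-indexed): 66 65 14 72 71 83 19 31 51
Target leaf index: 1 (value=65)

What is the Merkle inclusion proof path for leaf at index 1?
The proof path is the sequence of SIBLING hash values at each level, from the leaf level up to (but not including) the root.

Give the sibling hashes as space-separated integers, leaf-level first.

Answer: 66 506 637 196

Derivation:
L0 (leaves): [66, 65, 14, 72, 71, 83, 19, 31, 51], target index=1
L1: h(66,65)=(66*31+65)%997=117 [pair 0] h(14,72)=(14*31+72)%997=506 [pair 1] h(71,83)=(71*31+83)%997=290 [pair 2] h(19,31)=(19*31+31)%997=620 [pair 3] h(51,51)=(51*31+51)%997=635 [pair 4] -> [117, 506, 290, 620, 635]
  Sibling for proof at L0: 66
L2: h(117,506)=(117*31+506)%997=145 [pair 0] h(290,620)=(290*31+620)%997=637 [pair 1] h(635,635)=(635*31+635)%997=380 [pair 2] -> [145, 637, 380]
  Sibling for proof at L1: 506
L3: h(145,637)=(145*31+637)%997=147 [pair 0] h(380,380)=(380*31+380)%997=196 [pair 1] -> [147, 196]
  Sibling for proof at L2: 637
L4: h(147,196)=(147*31+196)%997=765 [pair 0] -> [765]
  Sibling for proof at L3: 196
Root: 765
Proof path (sibling hashes from leaf to root): [66, 506, 637, 196]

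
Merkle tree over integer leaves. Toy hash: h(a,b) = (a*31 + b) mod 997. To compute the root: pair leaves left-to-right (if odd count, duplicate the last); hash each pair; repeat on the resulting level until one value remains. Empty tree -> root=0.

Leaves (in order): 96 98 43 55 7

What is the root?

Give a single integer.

Answer: 349

Derivation:
L0: [96, 98, 43, 55, 7]
L1: h(96,98)=(96*31+98)%997=83 h(43,55)=(43*31+55)%997=391 h(7,7)=(7*31+7)%997=224 -> [83, 391, 224]
L2: h(83,391)=(83*31+391)%997=970 h(224,224)=(224*31+224)%997=189 -> [970, 189]
L3: h(970,189)=(970*31+189)%997=349 -> [349]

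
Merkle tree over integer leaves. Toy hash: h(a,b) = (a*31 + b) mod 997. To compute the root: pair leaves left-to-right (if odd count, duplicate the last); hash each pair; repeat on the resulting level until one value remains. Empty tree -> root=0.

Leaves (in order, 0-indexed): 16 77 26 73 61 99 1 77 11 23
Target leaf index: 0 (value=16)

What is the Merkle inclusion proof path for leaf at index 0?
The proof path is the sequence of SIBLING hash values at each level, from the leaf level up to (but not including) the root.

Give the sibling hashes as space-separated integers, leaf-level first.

Answer: 77 879 981 855

Derivation:
L0 (leaves): [16, 77, 26, 73, 61, 99, 1, 77, 11, 23], target index=0
L1: h(16,77)=(16*31+77)%997=573 [pair 0] h(26,73)=(26*31+73)%997=879 [pair 1] h(61,99)=(61*31+99)%997=993 [pair 2] h(1,77)=(1*31+77)%997=108 [pair 3] h(11,23)=(11*31+23)%997=364 [pair 4] -> [573, 879, 993, 108, 364]
  Sibling for proof at L0: 77
L2: h(573,879)=(573*31+879)%997=696 [pair 0] h(993,108)=(993*31+108)%997=981 [pair 1] h(364,364)=(364*31+364)%997=681 [pair 2] -> [696, 981, 681]
  Sibling for proof at L1: 879
L3: h(696,981)=(696*31+981)%997=623 [pair 0] h(681,681)=(681*31+681)%997=855 [pair 1] -> [623, 855]
  Sibling for proof at L2: 981
L4: h(623,855)=(623*31+855)%997=228 [pair 0] -> [228]
  Sibling for proof at L3: 855
Root: 228
Proof path (sibling hashes from leaf to root): [77, 879, 981, 855]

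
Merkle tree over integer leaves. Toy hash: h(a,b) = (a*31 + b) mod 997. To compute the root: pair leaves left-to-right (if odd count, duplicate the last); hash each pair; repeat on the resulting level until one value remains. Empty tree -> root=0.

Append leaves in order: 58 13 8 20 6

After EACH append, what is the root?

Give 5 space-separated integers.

After append 58 (leaves=[58]):
  L0: [58]
  root=58
After append 13 (leaves=[58, 13]):
  L0: [58, 13]
  L1: h(58,13)=(58*31+13)%997=814 -> [814]
  root=814
After append 8 (leaves=[58, 13, 8]):
  L0: [58, 13, 8]
  L1: h(58,13)=(58*31+13)%997=814 h(8,8)=(8*31+8)%997=256 -> [814, 256]
  L2: h(814,256)=(814*31+256)%997=565 -> [565]
  root=565
After append 20 (leaves=[58, 13, 8, 20]):
  L0: [58, 13, 8, 20]
  L1: h(58,13)=(58*31+13)%997=814 h(8,20)=(8*31+20)%997=268 -> [814, 268]
  L2: h(814,268)=(814*31+268)%997=577 -> [577]
  root=577
After append 6 (leaves=[58, 13, 8, 20, 6]):
  L0: [58, 13, 8, 20, 6]
  L1: h(58,13)=(58*31+13)%997=814 h(8,20)=(8*31+20)%997=268 h(6,6)=(6*31+6)%997=192 -> [814, 268, 192]
  L2: h(814,268)=(814*31+268)%997=577 h(192,192)=(192*31+192)%997=162 -> [577, 162]
  L3: h(577,162)=(577*31+162)%997=103 -> [103]
  root=103

Answer: 58 814 565 577 103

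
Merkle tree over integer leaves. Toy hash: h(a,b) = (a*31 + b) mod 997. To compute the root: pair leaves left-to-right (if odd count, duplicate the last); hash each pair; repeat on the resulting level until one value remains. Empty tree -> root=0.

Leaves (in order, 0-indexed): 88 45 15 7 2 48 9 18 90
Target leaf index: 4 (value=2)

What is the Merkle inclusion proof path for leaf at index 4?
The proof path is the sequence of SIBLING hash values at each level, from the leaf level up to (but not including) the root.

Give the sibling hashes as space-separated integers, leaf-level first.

Answer: 48 297 693 991

Derivation:
L0 (leaves): [88, 45, 15, 7, 2, 48, 9, 18, 90], target index=4
L1: h(88,45)=(88*31+45)%997=779 [pair 0] h(15,7)=(15*31+7)%997=472 [pair 1] h(2,48)=(2*31+48)%997=110 [pair 2] h(9,18)=(9*31+18)%997=297 [pair 3] h(90,90)=(90*31+90)%997=886 [pair 4] -> [779, 472, 110, 297, 886]
  Sibling for proof at L0: 48
L2: h(779,472)=(779*31+472)%997=693 [pair 0] h(110,297)=(110*31+297)%997=716 [pair 1] h(886,886)=(886*31+886)%997=436 [pair 2] -> [693, 716, 436]
  Sibling for proof at L1: 297
L3: h(693,716)=(693*31+716)%997=265 [pair 0] h(436,436)=(436*31+436)%997=991 [pair 1] -> [265, 991]
  Sibling for proof at L2: 693
L4: h(265,991)=(265*31+991)%997=233 [pair 0] -> [233]
  Sibling for proof at L3: 991
Root: 233
Proof path (sibling hashes from leaf to root): [48, 297, 693, 991]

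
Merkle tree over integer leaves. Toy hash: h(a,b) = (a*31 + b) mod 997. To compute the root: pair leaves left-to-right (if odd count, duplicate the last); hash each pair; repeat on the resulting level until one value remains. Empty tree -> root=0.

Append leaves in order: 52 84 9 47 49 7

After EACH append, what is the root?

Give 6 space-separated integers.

After append 52 (leaves=[52]):
  L0: [52]
  root=52
After append 84 (leaves=[52, 84]):
  L0: [52, 84]
  L1: h(52,84)=(52*31+84)%997=699 -> [699]
  root=699
After append 9 (leaves=[52, 84, 9]):
  L0: [52, 84, 9]
  L1: h(52,84)=(52*31+84)%997=699 h(9,9)=(9*31+9)%997=288 -> [699, 288]
  L2: h(699,288)=(699*31+288)%997=23 -> [23]
  root=23
After append 47 (leaves=[52, 84, 9, 47]):
  L0: [52, 84, 9, 47]
  L1: h(52,84)=(52*31+84)%997=699 h(9,47)=(9*31+47)%997=326 -> [699, 326]
  L2: h(699,326)=(699*31+326)%997=61 -> [61]
  root=61
After append 49 (leaves=[52, 84, 9, 47, 49]):
  L0: [52, 84, 9, 47, 49]
  L1: h(52,84)=(52*31+84)%997=699 h(9,47)=(9*31+47)%997=326 h(49,49)=(49*31+49)%997=571 -> [699, 326, 571]
  L2: h(699,326)=(699*31+326)%997=61 h(571,571)=(571*31+571)%997=326 -> [61, 326]
  L3: h(61,326)=(61*31+326)%997=223 -> [223]
  root=223
After append 7 (leaves=[52, 84, 9, 47, 49, 7]):
  L0: [52, 84, 9, 47, 49, 7]
  L1: h(52,84)=(52*31+84)%997=699 h(9,47)=(9*31+47)%997=326 h(49,7)=(49*31+7)%997=529 -> [699, 326, 529]
  L2: h(699,326)=(699*31+326)%997=61 h(529,529)=(529*31+529)%997=976 -> [61, 976]
  L3: h(61,976)=(61*31+976)%997=873 -> [873]
  root=873

Answer: 52 699 23 61 223 873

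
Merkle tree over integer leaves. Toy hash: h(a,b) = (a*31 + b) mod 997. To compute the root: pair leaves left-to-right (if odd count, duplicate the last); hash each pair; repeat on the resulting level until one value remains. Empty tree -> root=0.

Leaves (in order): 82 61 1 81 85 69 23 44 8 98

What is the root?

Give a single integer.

L0: [82, 61, 1, 81, 85, 69, 23, 44, 8, 98]
L1: h(82,61)=(82*31+61)%997=609 h(1,81)=(1*31+81)%997=112 h(85,69)=(85*31+69)%997=710 h(23,44)=(23*31+44)%997=757 h(8,98)=(8*31+98)%997=346 -> [609, 112, 710, 757, 346]
L2: h(609,112)=(609*31+112)%997=48 h(710,757)=(710*31+757)%997=833 h(346,346)=(346*31+346)%997=105 -> [48, 833, 105]
L3: h(48,833)=(48*31+833)%997=327 h(105,105)=(105*31+105)%997=369 -> [327, 369]
L4: h(327,369)=(327*31+369)%997=536 -> [536]

Answer: 536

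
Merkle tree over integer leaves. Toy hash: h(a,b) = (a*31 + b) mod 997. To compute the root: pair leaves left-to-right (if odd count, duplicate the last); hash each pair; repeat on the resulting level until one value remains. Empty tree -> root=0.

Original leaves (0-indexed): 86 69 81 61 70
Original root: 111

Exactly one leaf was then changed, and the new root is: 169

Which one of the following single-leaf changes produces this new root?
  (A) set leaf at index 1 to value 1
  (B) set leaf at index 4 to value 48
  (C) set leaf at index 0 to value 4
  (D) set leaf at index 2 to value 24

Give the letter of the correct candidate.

Original leaves: [86, 69, 81, 61, 70]
Target new root: 169
Try each candidate change and compute the resulting root:
Candidate A: set leaf[1] = 1 -> leaves = [86, 1, 81, 61, 70]
  L0: [86, 1, 81, 61, 70]
  L1: h(86,1)=(86*31+1)%997=673 h(81,61)=(81*31+61)%997=578 h(70,70)=(70*31+70)%997=246 -> [673, 578, 246]
  L2: h(673,578)=(673*31+578)%997=504 h(246,246)=(246*31+246)%997=893 -> [504, 893]
  L3: h(504,893)=(504*31+893)%997=565 -> [565]
  root = 565 != target 169
Candidate B: set leaf[4] = 48 -> leaves = [86, 69, 81, 61, 48]
  L0: [86, 69, 81, 61, 48]
  L1: h(86,69)=(86*31+69)%997=741 h(81,61)=(81*31+61)%997=578 h(48,48)=(48*31+48)%997=539 -> [741, 578, 539]
  L2: h(741,578)=(741*31+578)%997=618 h(539,539)=(539*31+539)%997=299 -> [618, 299]
  L3: h(618,299)=(618*31+299)%997=514 -> [514]
  root = 514 != target 169
Candidate C: set leaf[0] = 4 -> leaves = [4, 69, 81, 61, 70]
  L0: [4, 69, 81, 61, 70]
  L1: h(4,69)=(4*31+69)%997=193 h(81,61)=(81*31+61)%997=578 h(70,70)=(70*31+70)%997=246 -> [193, 578, 246]
  L2: h(193,578)=(193*31+578)%997=579 h(246,246)=(246*31+246)%997=893 -> [579, 893]
  L3: h(579,893)=(579*31+893)%997=896 -> [896]
  root = 896 != target 169
Candidate D: set leaf[2] = 24 -> leaves = [86, 69, 24, 61, 70]
  L0: [86, 69, 24, 61, 70]
  L1: h(86,69)=(86*31+69)%997=741 h(24,61)=(24*31+61)%997=805 h(70,70)=(70*31+70)%997=246 -> [741, 805, 246]
  L2: h(741,805)=(741*31+805)%997=845 h(246,246)=(246*31+246)%997=893 -> [845, 893]
  L3: h(845,893)=(845*31+893)%997=169 -> [169]
  root = 169 == target 169  ** MATCH **
Candidate D produces the target root.

Answer: D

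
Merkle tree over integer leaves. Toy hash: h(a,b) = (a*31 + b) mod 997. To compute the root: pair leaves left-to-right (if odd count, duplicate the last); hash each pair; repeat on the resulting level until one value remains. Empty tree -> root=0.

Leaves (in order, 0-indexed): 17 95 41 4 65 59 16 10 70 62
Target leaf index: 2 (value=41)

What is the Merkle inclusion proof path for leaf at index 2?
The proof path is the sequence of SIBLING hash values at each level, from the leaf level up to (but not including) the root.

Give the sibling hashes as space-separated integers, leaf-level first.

L0 (leaves): [17, 95, 41, 4, 65, 59, 16, 10, 70, 62], target index=2
L1: h(17,95)=(17*31+95)%997=622 [pair 0] h(41,4)=(41*31+4)%997=278 [pair 1] h(65,59)=(65*31+59)%997=80 [pair 2] h(16,10)=(16*31+10)%997=506 [pair 3] h(70,62)=(70*31+62)%997=238 [pair 4] -> [622, 278, 80, 506, 238]
  Sibling for proof at L0: 4
L2: h(622,278)=(622*31+278)%997=617 [pair 0] h(80,506)=(80*31+506)%997=992 [pair 1] h(238,238)=(238*31+238)%997=637 [pair 2] -> [617, 992, 637]
  Sibling for proof at L1: 622
L3: h(617,992)=(617*31+992)%997=179 [pair 0] h(637,637)=(637*31+637)%997=444 [pair 1] -> [179, 444]
  Sibling for proof at L2: 992
L4: h(179,444)=(179*31+444)%997=11 [pair 0] -> [11]
  Sibling for proof at L3: 444
Root: 11
Proof path (sibling hashes from leaf to root): [4, 622, 992, 444]

Answer: 4 622 992 444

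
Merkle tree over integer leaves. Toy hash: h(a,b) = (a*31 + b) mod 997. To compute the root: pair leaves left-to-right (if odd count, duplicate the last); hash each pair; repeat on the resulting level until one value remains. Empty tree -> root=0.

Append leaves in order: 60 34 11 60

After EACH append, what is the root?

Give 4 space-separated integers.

Answer: 60 897 243 292

Derivation:
After append 60 (leaves=[60]):
  L0: [60]
  root=60
After append 34 (leaves=[60, 34]):
  L0: [60, 34]
  L1: h(60,34)=(60*31+34)%997=897 -> [897]
  root=897
After append 11 (leaves=[60, 34, 11]):
  L0: [60, 34, 11]
  L1: h(60,34)=(60*31+34)%997=897 h(11,11)=(11*31+11)%997=352 -> [897, 352]
  L2: h(897,352)=(897*31+352)%997=243 -> [243]
  root=243
After append 60 (leaves=[60, 34, 11, 60]):
  L0: [60, 34, 11, 60]
  L1: h(60,34)=(60*31+34)%997=897 h(11,60)=(11*31+60)%997=401 -> [897, 401]
  L2: h(897,401)=(897*31+401)%997=292 -> [292]
  root=292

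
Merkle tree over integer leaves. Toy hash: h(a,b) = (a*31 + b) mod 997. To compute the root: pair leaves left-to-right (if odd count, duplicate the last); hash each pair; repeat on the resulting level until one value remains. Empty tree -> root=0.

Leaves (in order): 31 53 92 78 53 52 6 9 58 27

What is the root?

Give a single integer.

Answer: 455

Derivation:
L0: [31, 53, 92, 78, 53, 52, 6, 9, 58, 27]
L1: h(31,53)=(31*31+53)%997=17 h(92,78)=(92*31+78)%997=936 h(53,52)=(53*31+52)%997=698 h(6,9)=(6*31+9)%997=195 h(58,27)=(58*31+27)%997=828 -> [17, 936, 698, 195, 828]
L2: h(17,936)=(17*31+936)%997=466 h(698,195)=(698*31+195)%997=896 h(828,828)=(828*31+828)%997=574 -> [466, 896, 574]
L3: h(466,896)=(466*31+896)%997=387 h(574,574)=(574*31+574)%997=422 -> [387, 422]
L4: h(387,422)=(387*31+422)%997=455 -> [455]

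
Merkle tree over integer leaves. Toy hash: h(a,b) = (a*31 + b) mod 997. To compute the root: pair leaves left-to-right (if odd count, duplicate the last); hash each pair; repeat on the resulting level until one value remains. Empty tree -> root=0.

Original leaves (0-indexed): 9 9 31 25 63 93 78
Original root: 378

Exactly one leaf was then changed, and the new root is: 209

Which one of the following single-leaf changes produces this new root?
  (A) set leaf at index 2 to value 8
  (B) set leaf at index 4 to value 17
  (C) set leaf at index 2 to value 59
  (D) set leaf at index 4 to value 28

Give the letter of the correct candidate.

Original leaves: [9, 9, 31, 25, 63, 93, 78]
Target new root: 209
Try each candidate change and compute the resulting root:
Candidate A: set leaf[2] = 8 -> leaves = [9, 9, 8, 25, 63, 93, 78]
  L0: [9, 9, 8, 25, 63, 93, 78]
  L1: h(9,9)=(9*31+9)%997=288 h(8,25)=(8*31+25)%997=273 h(63,93)=(63*31+93)%997=52 h(78,78)=(78*31+78)%997=502 -> [288, 273, 52, 502]
  L2: h(288,273)=(288*31+273)%997=228 h(52,502)=(52*31+502)%997=120 -> [228, 120]
  L3: h(228,120)=(228*31+120)%997=209 -> [209]
  root = 209 == target 209  ** MATCH **
Candidate B: set leaf[4] = 17 -> leaves = [9, 9, 31, 25, 17, 93, 78]
  L0: [9, 9, 31, 25, 17, 93, 78]
  L1: h(9,9)=(9*31+9)%997=288 h(31,25)=(31*31+25)%997=986 h(17,93)=(17*31+93)%997=620 h(78,78)=(78*31+78)%997=502 -> [288, 986, 620, 502]
  L2: h(288,986)=(288*31+986)%997=941 h(620,502)=(620*31+502)%997=779 -> [941, 779]
  L3: h(941,779)=(941*31+779)%997=40 -> [40]
  root = 40 != target 209
Candidate C: set leaf[2] = 59 -> leaves = [9, 9, 59, 25, 63, 93, 78]
  L0: [9, 9, 59, 25, 63, 93, 78]
  L1: h(9,9)=(9*31+9)%997=288 h(59,25)=(59*31+25)%997=857 h(63,93)=(63*31+93)%997=52 h(78,78)=(78*31+78)%997=502 -> [288, 857, 52, 502]
  L2: h(288,857)=(288*31+857)%997=812 h(52,502)=(52*31+502)%997=120 -> [812, 120]
  L3: h(812,120)=(812*31+120)%997=367 -> [367]
  root = 367 != target 209
Candidate D: set leaf[4] = 28 -> leaves = [9, 9, 31, 25, 28, 93, 78]
  L0: [9, 9, 31, 25, 28, 93, 78]
  L1: h(9,9)=(9*31+9)%997=288 h(31,25)=(31*31+25)%997=986 h(28,93)=(28*31+93)%997=961 h(78,78)=(78*31+78)%997=502 -> [288, 986, 961, 502]
  L2: h(288,986)=(288*31+986)%997=941 h(961,502)=(961*31+502)%997=383 -> [941, 383]
  L3: h(941,383)=(941*31+383)%997=641 -> [641]
  root = 641 != target 209
Candidate A produces the target root.

Answer: A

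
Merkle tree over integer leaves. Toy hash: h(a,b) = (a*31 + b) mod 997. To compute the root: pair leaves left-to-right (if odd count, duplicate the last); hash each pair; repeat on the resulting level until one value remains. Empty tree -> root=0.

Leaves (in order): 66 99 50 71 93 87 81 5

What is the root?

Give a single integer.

L0: [66, 99, 50, 71, 93, 87, 81, 5]
L1: h(66,99)=(66*31+99)%997=151 h(50,71)=(50*31+71)%997=624 h(93,87)=(93*31+87)%997=976 h(81,5)=(81*31+5)%997=522 -> [151, 624, 976, 522]
L2: h(151,624)=(151*31+624)%997=320 h(976,522)=(976*31+522)%997=868 -> [320, 868]
L3: h(320,868)=(320*31+868)%997=818 -> [818]

Answer: 818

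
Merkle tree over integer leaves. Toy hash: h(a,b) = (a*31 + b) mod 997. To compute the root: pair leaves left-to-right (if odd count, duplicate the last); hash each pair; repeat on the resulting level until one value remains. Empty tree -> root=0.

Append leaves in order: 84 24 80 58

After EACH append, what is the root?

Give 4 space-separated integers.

Answer: 84 634 280 258

Derivation:
After append 84 (leaves=[84]):
  L0: [84]
  root=84
After append 24 (leaves=[84, 24]):
  L0: [84, 24]
  L1: h(84,24)=(84*31+24)%997=634 -> [634]
  root=634
After append 80 (leaves=[84, 24, 80]):
  L0: [84, 24, 80]
  L1: h(84,24)=(84*31+24)%997=634 h(80,80)=(80*31+80)%997=566 -> [634, 566]
  L2: h(634,566)=(634*31+566)%997=280 -> [280]
  root=280
After append 58 (leaves=[84, 24, 80, 58]):
  L0: [84, 24, 80, 58]
  L1: h(84,24)=(84*31+24)%997=634 h(80,58)=(80*31+58)%997=544 -> [634, 544]
  L2: h(634,544)=(634*31+544)%997=258 -> [258]
  root=258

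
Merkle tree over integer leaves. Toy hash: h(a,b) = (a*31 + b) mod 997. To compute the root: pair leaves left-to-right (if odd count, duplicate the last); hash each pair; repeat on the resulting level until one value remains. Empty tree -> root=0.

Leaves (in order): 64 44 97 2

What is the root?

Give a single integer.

L0: [64, 44, 97, 2]
L1: h(64,44)=(64*31+44)%997=34 h(97,2)=(97*31+2)%997=18 -> [34, 18]
L2: h(34,18)=(34*31+18)%997=75 -> [75]

Answer: 75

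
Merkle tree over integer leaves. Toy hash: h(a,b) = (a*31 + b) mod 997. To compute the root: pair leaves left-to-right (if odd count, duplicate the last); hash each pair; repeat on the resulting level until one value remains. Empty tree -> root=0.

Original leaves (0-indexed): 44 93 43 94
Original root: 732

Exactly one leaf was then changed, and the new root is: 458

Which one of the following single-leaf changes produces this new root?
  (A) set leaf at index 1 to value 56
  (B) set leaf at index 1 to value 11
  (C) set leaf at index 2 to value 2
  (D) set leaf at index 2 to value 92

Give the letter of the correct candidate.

Answer: C

Derivation:
Original leaves: [44, 93, 43, 94]
Target new root: 458
Try each candidate change and compute the resulting root:
Candidate A: set leaf[1] = 56 -> leaves = [44, 56, 43, 94]
  L0: [44, 56, 43, 94]
  L1: h(44,56)=(44*31+56)%997=423 h(43,94)=(43*31+94)%997=430 -> [423, 430]
  L2: h(423,430)=(423*31+430)%997=582 -> [582]
  root = 582 != target 458
Candidate B: set leaf[1] = 11 -> leaves = [44, 11, 43, 94]
  L0: [44, 11, 43, 94]
  L1: h(44,11)=(44*31+11)%997=378 h(43,94)=(43*31+94)%997=430 -> [378, 430]
  L2: h(378,430)=(378*31+430)%997=184 -> [184]
  root = 184 != target 458
Candidate C: set leaf[2] = 2 -> leaves = [44, 93, 2, 94]
  L0: [44, 93, 2, 94]
  L1: h(44,93)=(44*31+93)%997=460 h(2,94)=(2*31+94)%997=156 -> [460, 156]
  L2: h(460,156)=(460*31+156)%997=458 -> [458]
  root = 458 == target 458  ** MATCH **
Candidate D: set leaf[2] = 92 -> leaves = [44, 93, 92, 94]
  L0: [44, 93, 92, 94]
  L1: h(44,93)=(44*31+93)%997=460 h(92,94)=(92*31+94)%997=952 -> [460, 952]
  L2: h(460,952)=(460*31+952)%997=257 -> [257]
  root = 257 != target 458
Candidate C produces the target root.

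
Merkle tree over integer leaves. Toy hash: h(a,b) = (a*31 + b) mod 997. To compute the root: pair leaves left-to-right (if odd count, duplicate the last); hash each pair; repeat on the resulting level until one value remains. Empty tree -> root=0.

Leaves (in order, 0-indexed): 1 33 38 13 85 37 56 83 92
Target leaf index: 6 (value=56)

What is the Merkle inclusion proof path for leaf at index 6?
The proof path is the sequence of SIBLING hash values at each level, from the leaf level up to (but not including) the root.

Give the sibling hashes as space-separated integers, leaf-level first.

Answer: 83 678 184 725

Derivation:
L0 (leaves): [1, 33, 38, 13, 85, 37, 56, 83, 92], target index=6
L1: h(1,33)=(1*31+33)%997=64 [pair 0] h(38,13)=(38*31+13)%997=194 [pair 1] h(85,37)=(85*31+37)%997=678 [pair 2] h(56,83)=(56*31+83)%997=822 [pair 3] h(92,92)=(92*31+92)%997=950 [pair 4] -> [64, 194, 678, 822, 950]
  Sibling for proof at L0: 83
L2: h(64,194)=(64*31+194)%997=184 [pair 0] h(678,822)=(678*31+822)%997=903 [pair 1] h(950,950)=(950*31+950)%997=490 [pair 2] -> [184, 903, 490]
  Sibling for proof at L1: 678
L3: h(184,903)=(184*31+903)%997=625 [pair 0] h(490,490)=(490*31+490)%997=725 [pair 1] -> [625, 725]
  Sibling for proof at L2: 184
L4: h(625,725)=(625*31+725)%997=160 [pair 0] -> [160]
  Sibling for proof at L3: 725
Root: 160
Proof path (sibling hashes from leaf to root): [83, 678, 184, 725]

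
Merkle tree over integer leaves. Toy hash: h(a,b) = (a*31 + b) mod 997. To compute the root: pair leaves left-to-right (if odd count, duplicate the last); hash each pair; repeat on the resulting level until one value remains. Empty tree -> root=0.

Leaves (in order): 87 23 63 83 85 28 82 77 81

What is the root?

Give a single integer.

L0: [87, 23, 63, 83, 85, 28, 82, 77, 81]
L1: h(87,23)=(87*31+23)%997=726 h(63,83)=(63*31+83)%997=42 h(85,28)=(85*31+28)%997=669 h(82,77)=(82*31+77)%997=625 h(81,81)=(81*31+81)%997=598 -> [726, 42, 669, 625, 598]
L2: h(726,42)=(726*31+42)%997=614 h(669,625)=(669*31+625)%997=427 h(598,598)=(598*31+598)%997=193 -> [614, 427, 193]
L3: h(614,427)=(614*31+427)%997=518 h(193,193)=(193*31+193)%997=194 -> [518, 194]
L4: h(518,194)=(518*31+194)%997=300 -> [300]

Answer: 300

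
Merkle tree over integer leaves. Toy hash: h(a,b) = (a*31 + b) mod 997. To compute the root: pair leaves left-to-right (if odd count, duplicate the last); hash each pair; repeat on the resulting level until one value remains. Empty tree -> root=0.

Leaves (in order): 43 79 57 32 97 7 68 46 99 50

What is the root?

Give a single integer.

Answer: 118

Derivation:
L0: [43, 79, 57, 32, 97, 7, 68, 46, 99, 50]
L1: h(43,79)=(43*31+79)%997=415 h(57,32)=(57*31+32)%997=802 h(97,7)=(97*31+7)%997=23 h(68,46)=(68*31+46)%997=160 h(99,50)=(99*31+50)%997=128 -> [415, 802, 23, 160, 128]
L2: h(415,802)=(415*31+802)%997=706 h(23,160)=(23*31+160)%997=873 h(128,128)=(128*31+128)%997=108 -> [706, 873, 108]
L3: h(706,873)=(706*31+873)%997=825 h(108,108)=(108*31+108)%997=465 -> [825, 465]
L4: h(825,465)=(825*31+465)%997=118 -> [118]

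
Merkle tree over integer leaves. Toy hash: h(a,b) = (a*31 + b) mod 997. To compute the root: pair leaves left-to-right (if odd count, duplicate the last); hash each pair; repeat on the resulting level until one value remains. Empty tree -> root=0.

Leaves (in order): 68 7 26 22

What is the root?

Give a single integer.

L0: [68, 7, 26, 22]
L1: h(68,7)=(68*31+7)%997=121 h(26,22)=(26*31+22)%997=828 -> [121, 828]
L2: h(121,828)=(121*31+828)%997=591 -> [591]

Answer: 591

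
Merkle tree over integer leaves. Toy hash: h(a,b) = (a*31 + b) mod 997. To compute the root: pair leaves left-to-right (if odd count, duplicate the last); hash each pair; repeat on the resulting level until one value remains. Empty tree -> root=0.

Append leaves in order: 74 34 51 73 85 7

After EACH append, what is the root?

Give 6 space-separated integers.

After append 74 (leaves=[74]):
  L0: [74]
  root=74
After append 34 (leaves=[74, 34]):
  L0: [74, 34]
  L1: h(74,34)=(74*31+34)%997=334 -> [334]
  root=334
After append 51 (leaves=[74, 34, 51]):
  L0: [74, 34, 51]
  L1: h(74,34)=(74*31+34)%997=334 h(51,51)=(51*31+51)%997=635 -> [334, 635]
  L2: h(334,635)=(334*31+635)%997=22 -> [22]
  root=22
After append 73 (leaves=[74, 34, 51, 73]):
  L0: [74, 34, 51, 73]
  L1: h(74,34)=(74*31+34)%997=334 h(51,73)=(51*31+73)%997=657 -> [334, 657]
  L2: h(334,657)=(334*31+657)%997=44 -> [44]
  root=44
After append 85 (leaves=[74, 34, 51, 73, 85]):
  L0: [74, 34, 51, 73, 85]
  L1: h(74,34)=(74*31+34)%997=334 h(51,73)=(51*31+73)%997=657 h(85,85)=(85*31+85)%997=726 -> [334, 657, 726]
  L2: h(334,657)=(334*31+657)%997=44 h(726,726)=(726*31+726)%997=301 -> [44, 301]
  L3: h(44,301)=(44*31+301)%997=668 -> [668]
  root=668
After append 7 (leaves=[74, 34, 51, 73, 85, 7]):
  L0: [74, 34, 51, 73, 85, 7]
  L1: h(74,34)=(74*31+34)%997=334 h(51,73)=(51*31+73)%997=657 h(85,7)=(85*31+7)%997=648 -> [334, 657, 648]
  L2: h(334,657)=(334*31+657)%997=44 h(648,648)=(648*31+648)%997=796 -> [44, 796]
  L3: h(44,796)=(44*31+796)%997=166 -> [166]
  root=166

Answer: 74 334 22 44 668 166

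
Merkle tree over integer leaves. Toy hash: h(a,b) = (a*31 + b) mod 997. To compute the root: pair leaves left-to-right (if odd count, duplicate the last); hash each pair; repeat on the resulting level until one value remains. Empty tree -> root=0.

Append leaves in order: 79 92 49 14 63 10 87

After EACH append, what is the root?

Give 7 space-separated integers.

Answer: 79 547 579 544 619 917 741

Derivation:
After append 79 (leaves=[79]):
  L0: [79]
  root=79
After append 92 (leaves=[79, 92]):
  L0: [79, 92]
  L1: h(79,92)=(79*31+92)%997=547 -> [547]
  root=547
After append 49 (leaves=[79, 92, 49]):
  L0: [79, 92, 49]
  L1: h(79,92)=(79*31+92)%997=547 h(49,49)=(49*31+49)%997=571 -> [547, 571]
  L2: h(547,571)=(547*31+571)%997=579 -> [579]
  root=579
After append 14 (leaves=[79, 92, 49, 14]):
  L0: [79, 92, 49, 14]
  L1: h(79,92)=(79*31+92)%997=547 h(49,14)=(49*31+14)%997=536 -> [547, 536]
  L2: h(547,536)=(547*31+536)%997=544 -> [544]
  root=544
After append 63 (leaves=[79, 92, 49, 14, 63]):
  L0: [79, 92, 49, 14, 63]
  L1: h(79,92)=(79*31+92)%997=547 h(49,14)=(49*31+14)%997=536 h(63,63)=(63*31+63)%997=22 -> [547, 536, 22]
  L2: h(547,536)=(547*31+536)%997=544 h(22,22)=(22*31+22)%997=704 -> [544, 704]
  L3: h(544,704)=(544*31+704)%997=619 -> [619]
  root=619
After append 10 (leaves=[79, 92, 49, 14, 63, 10]):
  L0: [79, 92, 49, 14, 63, 10]
  L1: h(79,92)=(79*31+92)%997=547 h(49,14)=(49*31+14)%997=536 h(63,10)=(63*31+10)%997=966 -> [547, 536, 966]
  L2: h(547,536)=(547*31+536)%997=544 h(966,966)=(966*31+966)%997=5 -> [544, 5]
  L3: h(544,5)=(544*31+5)%997=917 -> [917]
  root=917
After append 87 (leaves=[79, 92, 49, 14, 63, 10, 87]):
  L0: [79, 92, 49, 14, 63, 10, 87]
  L1: h(79,92)=(79*31+92)%997=547 h(49,14)=(49*31+14)%997=536 h(63,10)=(63*31+10)%997=966 h(87,87)=(87*31+87)%997=790 -> [547, 536, 966, 790]
  L2: h(547,536)=(547*31+536)%997=544 h(966,790)=(966*31+790)%997=826 -> [544, 826]
  L3: h(544,826)=(544*31+826)%997=741 -> [741]
  root=741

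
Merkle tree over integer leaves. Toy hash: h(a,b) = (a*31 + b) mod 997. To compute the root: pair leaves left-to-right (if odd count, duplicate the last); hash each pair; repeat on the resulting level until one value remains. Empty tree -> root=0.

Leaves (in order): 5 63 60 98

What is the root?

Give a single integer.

Answer: 740

Derivation:
L0: [5, 63, 60, 98]
L1: h(5,63)=(5*31+63)%997=218 h(60,98)=(60*31+98)%997=961 -> [218, 961]
L2: h(218,961)=(218*31+961)%997=740 -> [740]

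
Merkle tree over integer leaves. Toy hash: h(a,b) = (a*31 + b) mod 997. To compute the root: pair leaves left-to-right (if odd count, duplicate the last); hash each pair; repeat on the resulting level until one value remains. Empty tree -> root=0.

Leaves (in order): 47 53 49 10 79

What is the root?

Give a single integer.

Answer: 157

Derivation:
L0: [47, 53, 49, 10, 79]
L1: h(47,53)=(47*31+53)%997=513 h(49,10)=(49*31+10)%997=532 h(79,79)=(79*31+79)%997=534 -> [513, 532, 534]
L2: h(513,532)=(513*31+532)%997=483 h(534,534)=(534*31+534)%997=139 -> [483, 139]
L3: h(483,139)=(483*31+139)%997=157 -> [157]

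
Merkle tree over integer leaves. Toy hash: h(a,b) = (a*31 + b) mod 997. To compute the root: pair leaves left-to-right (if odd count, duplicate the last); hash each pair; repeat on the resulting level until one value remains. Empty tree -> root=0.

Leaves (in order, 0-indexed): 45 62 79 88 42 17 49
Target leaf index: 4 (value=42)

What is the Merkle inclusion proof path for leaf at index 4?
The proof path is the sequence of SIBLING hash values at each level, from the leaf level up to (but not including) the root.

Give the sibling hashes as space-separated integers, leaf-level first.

L0 (leaves): [45, 62, 79, 88, 42, 17, 49], target index=4
L1: h(45,62)=(45*31+62)%997=460 [pair 0] h(79,88)=(79*31+88)%997=543 [pair 1] h(42,17)=(42*31+17)%997=322 [pair 2] h(49,49)=(49*31+49)%997=571 [pair 3] -> [460, 543, 322, 571]
  Sibling for proof at L0: 17
L2: h(460,543)=(460*31+543)%997=845 [pair 0] h(322,571)=(322*31+571)%997=583 [pair 1] -> [845, 583]
  Sibling for proof at L1: 571
L3: h(845,583)=(845*31+583)%997=856 [pair 0] -> [856]
  Sibling for proof at L2: 845
Root: 856
Proof path (sibling hashes from leaf to root): [17, 571, 845]

Answer: 17 571 845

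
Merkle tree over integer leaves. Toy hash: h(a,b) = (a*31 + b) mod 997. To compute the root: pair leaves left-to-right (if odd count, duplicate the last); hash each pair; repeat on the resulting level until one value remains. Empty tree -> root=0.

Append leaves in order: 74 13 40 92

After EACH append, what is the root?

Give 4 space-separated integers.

Answer: 74 313 16 68

Derivation:
After append 74 (leaves=[74]):
  L0: [74]
  root=74
After append 13 (leaves=[74, 13]):
  L0: [74, 13]
  L1: h(74,13)=(74*31+13)%997=313 -> [313]
  root=313
After append 40 (leaves=[74, 13, 40]):
  L0: [74, 13, 40]
  L1: h(74,13)=(74*31+13)%997=313 h(40,40)=(40*31+40)%997=283 -> [313, 283]
  L2: h(313,283)=(313*31+283)%997=16 -> [16]
  root=16
After append 92 (leaves=[74, 13, 40, 92]):
  L0: [74, 13, 40, 92]
  L1: h(74,13)=(74*31+13)%997=313 h(40,92)=(40*31+92)%997=335 -> [313, 335]
  L2: h(313,335)=(313*31+335)%997=68 -> [68]
  root=68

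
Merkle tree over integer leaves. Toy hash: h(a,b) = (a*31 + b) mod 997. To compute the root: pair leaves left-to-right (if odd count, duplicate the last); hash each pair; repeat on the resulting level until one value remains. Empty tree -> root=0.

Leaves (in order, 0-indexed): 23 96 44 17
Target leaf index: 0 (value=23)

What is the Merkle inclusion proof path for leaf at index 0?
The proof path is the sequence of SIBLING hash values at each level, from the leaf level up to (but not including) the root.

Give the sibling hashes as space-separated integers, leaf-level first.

Answer: 96 384

Derivation:
L0 (leaves): [23, 96, 44, 17], target index=0
L1: h(23,96)=(23*31+96)%997=809 [pair 0] h(44,17)=(44*31+17)%997=384 [pair 1] -> [809, 384]
  Sibling for proof at L0: 96
L2: h(809,384)=(809*31+384)%997=538 [pair 0] -> [538]
  Sibling for proof at L1: 384
Root: 538
Proof path (sibling hashes from leaf to root): [96, 384]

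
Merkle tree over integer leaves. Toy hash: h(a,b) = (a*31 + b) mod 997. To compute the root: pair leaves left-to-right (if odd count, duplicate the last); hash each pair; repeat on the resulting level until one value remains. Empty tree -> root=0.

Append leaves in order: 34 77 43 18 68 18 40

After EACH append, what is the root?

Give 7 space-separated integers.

Answer: 34 134 545 520 10 404 555

Derivation:
After append 34 (leaves=[34]):
  L0: [34]
  root=34
After append 77 (leaves=[34, 77]):
  L0: [34, 77]
  L1: h(34,77)=(34*31+77)%997=134 -> [134]
  root=134
After append 43 (leaves=[34, 77, 43]):
  L0: [34, 77, 43]
  L1: h(34,77)=(34*31+77)%997=134 h(43,43)=(43*31+43)%997=379 -> [134, 379]
  L2: h(134,379)=(134*31+379)%997=545 -> [545]
  root=545
After append 18 (leaves=[34, 77, 43, 18]):
  L0: [34, 77, 43, 18]
  L1: h(34,77)=(34*31+77)%997=134 h(43,18)=(43*31+18)%997=354 -> [134, 354]
  L2: h(134,354)=(134*31+354)%997=520 -> [520]
  root=520
After append 68 (leaves=[34, 77, 43, 18, 68]):
  L0: [34, 77, 43, 18, 68]
  L1: h(34,77)=(34*31+77)%997=134 h(43,18)=(43*31+18)%997=354 h(68,68)=(68*31+68)%997=182 -> [134, 354, 182]
  L2: h(134,354)=(134*31+354)%997=520 h(182,182)=(182*31+182)%997=839 -> [520, 839]
  L3: h(520,839)=(520*31+839)%997=10 -> [10]
  root=10
After append 18 (leaves=[34, 77, 43, 18, 68, 18]):
  L0: [34, 77, 43, 18, 68, 18]
  L1: h(34,77)=(34*31+77)%997=134 h(43,18)=(43*31+18)%997=354 h(68,18)=(68*31+18)%997=132 -> [134, 354, 132]
  L2: h(134,354)=(134*31+354)%997=520 h(132,132)=(132*31+132)%997=236 -> [520, 236]
  L3: h(520,236)=(520*31+236)%997=404 -> [404]
  root=404
After append 40 (leaves=[34, 77, 43, 18, 68, 18, 40]):
  L0: [34, 77, 43, 18, 68, 18, 40]
  L1: h(34,77)=(34*31+77)%997=134 h(43,18)=(43*31+18)%997=354 h(68,18)=(68*31+18)%997=132 h(40,40)=(40*31+40)%997=283 -> [134, 354, 132, 283]
  L2: h(134,354)=(134*31+354)%997=520 h(132,283)=(132*31+283)%997=387 -> [520, 387]
  L3: h(520,387)=(520*31+387)%997=555 -> [555]
  root=555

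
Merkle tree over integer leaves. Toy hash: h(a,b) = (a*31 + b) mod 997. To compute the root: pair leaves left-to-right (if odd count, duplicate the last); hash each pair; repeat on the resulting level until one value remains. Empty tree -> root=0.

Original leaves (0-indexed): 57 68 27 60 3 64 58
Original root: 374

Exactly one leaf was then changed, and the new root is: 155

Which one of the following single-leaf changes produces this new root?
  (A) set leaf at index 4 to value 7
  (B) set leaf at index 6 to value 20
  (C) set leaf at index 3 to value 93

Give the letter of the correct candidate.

Original leaves: [57, 68, 27, 60, 3, 64, 58]
Target new root: 155
Try each candidate change and compute the resulting root:
Candidate A: set leaf[4] = 7 -> leaves = [57, 68, 27, 60, 7, 64, 58]
  L0: [57, 68, 27, 60, 7, 64, 58]
  L1: h(57,68)=(57*31+68)%997=838 h(27,60)=(27*31+60)%997=897 h(7,64)=(7*31+64)%997=281 h(58,58)=(58*31+58)%997=859 -> [838, 897, 281, 859]
  L2: h(838,897)=(838*31+897)%997=953 h(281,859)=(281*31+859)%997=597 -> [953, 597]
  L3: h(953,597)=(953*31+597)%997=230 -> [230]
  root = 230 != target 155
Candidate B: set leaf[6] = 20 -> leaves = [57, 68, 27, 60, 3, 64, 20]
  L0: [57, 68, 27, 60, 3, 64, 20]
  L1: h(57,68)=(57*31+68)%997=838 h(27,60)=(27*31+60)%997=897 h(3,64)=(3*31+64)%997=157 h(20,20)=(20*31+20)%997=640 -> [838, 897, 157, 640]
  L2: h(838,897)=(838*31+897)%997=953 h(157,640)=(157*31+640)%997=522 -> [953, 522]
  L3: h(953,522)=(953*31+522)%997=155 -> [155]
  root = 155 == target 155  ** MATCH **
Candidate C: set leaf[3] = 93 -> leaves = [57, 68, 27, 93, 3, 64, 58]
  L0: [57, 68, 27, 93, 3, 64, 58]
  L1: h(57,68)=(57*31+68)%997=838 h(27,93)=(27*31+93)%997=930 h(3,64)=(3*31+64)%997=157 h(58,58)=(58*31+58)%997=859 -> [838, 930, 157, 859]
  L2: h(838,930)=(838*31+930)%997=986 h(157,859)=(157*31+859)%997=741 -> [986, 741]
  L3: h(986,741)=(986*31+741)%997=400 -> [400]
  root = 400 != target 155
Candidate B produces the target root.

Answer: B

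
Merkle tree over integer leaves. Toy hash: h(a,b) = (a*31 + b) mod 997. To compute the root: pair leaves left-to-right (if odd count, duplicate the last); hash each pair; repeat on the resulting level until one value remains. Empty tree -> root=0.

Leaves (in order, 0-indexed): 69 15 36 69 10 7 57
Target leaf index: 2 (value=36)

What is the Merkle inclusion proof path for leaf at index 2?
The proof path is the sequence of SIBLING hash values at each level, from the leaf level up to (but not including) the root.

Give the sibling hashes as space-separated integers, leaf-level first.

Answer: 69 160 684

Derivation:
L0 (leaves): [69, 15, 36, 69, 10, 7, 57], target index=2
L1: h(69,15)=(69*31+15)%997=160 [pair 0] h(36,69)=(36*31+69)%997=188 [pair 1] h(10,7)=(10*31+7)%997=317 [pair 2] h(57,57)=(57*31+57)%997=827 [pair 3] -> [160, 188, 317, 827]
  Sibling for proof at L0: 69
L2: h(160,188)=(160*31+188)%997=163 [pair 0] h(317,827)=(317*31+827)%997=684 [pair 1] -> [163, 684]
  Sibling for proof at L1: 160
L3: h(163,684)=(163*31+684)%997=752 [pair 0] -> [752]
  Sibling for proof at L2: 684
Root: 752
Proof path (sibling hashes from leaf to root): [69, 160, 684]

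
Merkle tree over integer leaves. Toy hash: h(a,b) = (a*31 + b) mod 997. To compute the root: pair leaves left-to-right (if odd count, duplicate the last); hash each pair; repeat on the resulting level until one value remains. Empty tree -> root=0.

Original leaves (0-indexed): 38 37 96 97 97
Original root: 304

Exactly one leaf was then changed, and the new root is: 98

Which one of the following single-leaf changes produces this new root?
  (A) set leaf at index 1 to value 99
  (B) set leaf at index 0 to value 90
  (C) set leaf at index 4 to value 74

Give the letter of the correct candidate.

Answer: B

Derivation:
Original leaves: [38, 37, 96, 97, 97]
Target new root: 98
Try each candidate change and compute the resulting root:
Candidate A: set leaf[1] = 99 -> leaves = [38, 99, 96, 97, 97]
  L0: [38, 99, 96, 97, 97]
  L1: h(38,99)=(38*31+99)%997=280 h(96,97)=(96*31+97)%997=82 h(97,97)=(97*31+97)%997=113 -> [280, 82, 113]
  L2: h(280,82)=(280*31+82)%997=786 h(113,113)=(113*31+113)%997=625 -> [786, 625]
  L3: h(786,625)=(786*31+625)%997=66 -> [66]
  root = 66 != target 98
Candidate B: set leaf[0] = 90 -> leaves = [90, 37, 96, 97, 97]
  L0: [90, 37, 96, 97, 97]
  L1: h(90,37)=(90*31+37)%997=833 h(96,97)=(96*31+97)%997=82 h(97,97)=(97*31+97)%997=113 -> [833, 82, 113]
  L2: h(833,82)=(833*31+82)%997=980 h(113,113)=(113*31+113)%997=625 -> [980, 625]
  L3: h(980,625)=(980*31+625)%997=98 -> [98]
  root = 98 == target 98  ** MATCH **
Candidate C: set leaf[4] = 74 -> leaves = [38, 37, 96, 97, 74]
  L0: [38, 37, 96, 97, 74]
  L1: h(38,37)=(38*31+37)%997=218 h(96,97)=(96*31+97)%997=82 h(74,74)=(74*31+74)%997=374 -> [218, 82, 374]
  L2: h(218,82)=(218*31+82)%997=858 h(374,374)=(374*31+374)%997=4 -> [858, 4]
  L3: h(858,4)=(858*31+4)%997=680 -> [680]
  root = 680 != target 98
Candidate B produces the target root.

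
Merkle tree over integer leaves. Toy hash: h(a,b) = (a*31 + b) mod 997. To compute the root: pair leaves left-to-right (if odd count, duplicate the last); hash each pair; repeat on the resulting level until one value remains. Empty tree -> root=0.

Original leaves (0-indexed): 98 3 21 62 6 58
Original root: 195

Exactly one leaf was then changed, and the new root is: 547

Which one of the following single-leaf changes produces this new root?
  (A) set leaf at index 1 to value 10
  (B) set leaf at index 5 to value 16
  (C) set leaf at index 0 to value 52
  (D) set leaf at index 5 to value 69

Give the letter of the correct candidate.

Answer: D

Derivation:
Original leaves: [98, 3, 21, 62, 6, 58]
Target new root: 547
Try each candidate change and compute the resulting root:
Candidate A: set leaf[1] = 10 -> leaves = [98, 10, 21, 62, 6, 58]
  L0: [98, 10, 21, 62, 6, 58]
  L1: h(98,10)=(98*31+10)%997=57 h(21,62)=(21*31+62)%997=713 h(6,58)=(6*31+58)%997=244 -> [57, 713, 244]
  L2: h(57,713)=(57*31+713)%997=486 h(244,244)=(244*31+244)%997=829 -> [486, 829]
  L3: h(486,829)=(486*31+829)%997=940 -> [940]
  root = 940 != target 547
Candidate B: set leaf[5] = 16 -> leaves = [98, 3, 21, 62, 6, 16]
  L0: [98, 3, 21, 62, 6, 16]
  L1: h(98,3)=(98*31+3)%997=50 h(21,62)=(21*31+62)%997=713 h(6,16)=(6*31+16)%997=202 -> [50, 713, 202]
  L2: h(50,713)=(50*31+713)%997=269 h(202,202)=(202*31+202)%997=482 -> [269, 482]
  L3: h(269,482)=(269*31+482)%997=845 -> [845]
  root = 845 != target 547
Candidate C: set leaf[0] = 52 -> leaves = [52, 3, 21, 62, 6, 58]
  L0: [52, 3, 21, 62, 6, 58]
  L1: h(52,3)=(52*31+3)%997=618 h(21,62)=(21*31+62)%997=713 h(6,58)=(6*31+58)%997=244 -> [618, 713, 244]
  L2: h(618,713)=(618*31+713)%997=928 h(244,244)=(244*31+244)%997=829 -> [928, 829]
  L3: h(928,829)=(928*31+829)%997=684 -> [684]
  root = 684 != target 547
Candidate D: set leaf[5] = 69 -> leaves = [98, 3, 21, 62, 6, 69]
  L0: [98, 3, 21, 62, 6, 69]
  L1: h(98,3)=(98*31+3)%997=50 h(21,62)=(21*31+62)%997=713 h(6,69)=(6*31+69)%997=255 -> [50, 713, 255]
  L2: h(50,713)=(50*31+713)%997=269 h(255,255)=(255*31+255)%997=184 -> [269, 184]
  L3: h(269,184)=(269*31+184)%997=547 -> [547]
  root = 547 == target 547  ** MATCH **
Candidate D produces the target root.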